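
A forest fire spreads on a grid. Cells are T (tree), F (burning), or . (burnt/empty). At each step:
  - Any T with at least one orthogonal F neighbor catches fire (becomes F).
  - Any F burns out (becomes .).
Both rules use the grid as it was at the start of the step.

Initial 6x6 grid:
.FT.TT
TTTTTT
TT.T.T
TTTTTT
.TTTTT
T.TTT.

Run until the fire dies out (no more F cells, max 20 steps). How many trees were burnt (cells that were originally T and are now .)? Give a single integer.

Step 1: +2 fires, +1 burnt (F count now 2)
Step 2: +3 fires, +2 burnt (F count now 3)
Step 3: +3 fires, +3 burnt (F count now 3)
Step 4: +5 fires, +3 burnt (F count now 5)
Step 5: +4 fires, +5 burnt (F count now 4)
Step 6: +5 fires, +4 burnt (F count now 5)
Step 7: +3 fires, +5 burnt (F count now 3)
Step 8: +2 fires, +3 burnt (F count now 2)
Step 9: +0 fires, +2 burnt (F count now 0)
Fire out after step 9
Initially T: 28, now '.': 35
Total burnt (originally-T cells now '.'): 27

Answer: 27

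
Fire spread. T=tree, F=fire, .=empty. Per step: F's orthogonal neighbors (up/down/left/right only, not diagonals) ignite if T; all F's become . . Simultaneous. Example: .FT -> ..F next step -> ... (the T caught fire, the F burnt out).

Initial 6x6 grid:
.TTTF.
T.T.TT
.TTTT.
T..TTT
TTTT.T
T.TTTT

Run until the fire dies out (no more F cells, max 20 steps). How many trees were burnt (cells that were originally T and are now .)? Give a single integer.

Answer: 24

Derivation:
Step 1: +2 fires, +1 burnt (F count now 2)
Step 2: +3 fires, +2 burnt (F count now 3)
Step 3: +4 fires, +3 burnt (F count now 4)
Step 4: +3 fires, +4 burnt (F count now 3)
Step 5: +3 fires, +3 burnt (F count now 3)
Step 6: +3 fires, +3 burnt (F count now 3)
Step 7: +3 fires, +3 burnt (F count now 3)
Step 8: +1 fires, +3 burnt (F count now 1)
Step 9: +2 fires, +1 burnt (F count now 2)
Step 10: +0 fires, +2 burnt (F count now 0)
Fire out after step 10
Initially T: 25, now '.': 35
Total burnt (originally-T cells now '.'): 24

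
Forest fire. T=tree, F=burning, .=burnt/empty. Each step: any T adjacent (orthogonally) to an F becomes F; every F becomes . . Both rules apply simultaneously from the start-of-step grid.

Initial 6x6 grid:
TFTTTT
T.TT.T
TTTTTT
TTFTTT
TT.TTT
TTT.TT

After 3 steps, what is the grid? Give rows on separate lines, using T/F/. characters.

Step 1: 5 trees catch fire, 2 burn out
  F.FTTT
  T.TT.T
  TTFTTT
  TF.FTT
  TT.TTT
  TTT.TT
Step 2: 9 trees catch fire, 5 burn out
  ...FTT
  F.FT.T
  TF.FTT
  F...FT
  TF.FTT
  TTT.TT
Step 3: 8 trees catch fire, 9 burn out
  ....FT
  ...F.T
  F...FT
  .....F
  F...FT
  TFT.TT

....FT
...F.T
F...FT
.....F
F...FT
TFT.TT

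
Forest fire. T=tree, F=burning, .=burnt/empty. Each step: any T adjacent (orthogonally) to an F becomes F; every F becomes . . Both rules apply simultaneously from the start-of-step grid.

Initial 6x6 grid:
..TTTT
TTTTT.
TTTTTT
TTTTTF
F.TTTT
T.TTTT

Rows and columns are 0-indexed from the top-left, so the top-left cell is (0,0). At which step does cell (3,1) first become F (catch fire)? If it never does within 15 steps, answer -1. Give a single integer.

Step 1: cell (3,1)='T' (+5 fires, +2 burnt)
Step 2: cell (3,1)='F' (+6 fires, +5 burnt)
  -> target ignites at step 2
Step 3: cell (3,1)='.' (+7 fires, +6 burnt)
Step 4: cell (3,1)='.' (+6 fires, +7 burnt)
Step 5: cell (3,1)='.' (+4 fires, +6 burnt)
Step 6: cell (3,1)='.' (+1 fires, +4 burnt)
Step 7: cell (3,1)='.' (+0 fires, +1 burnt)
  fire out at step 7

2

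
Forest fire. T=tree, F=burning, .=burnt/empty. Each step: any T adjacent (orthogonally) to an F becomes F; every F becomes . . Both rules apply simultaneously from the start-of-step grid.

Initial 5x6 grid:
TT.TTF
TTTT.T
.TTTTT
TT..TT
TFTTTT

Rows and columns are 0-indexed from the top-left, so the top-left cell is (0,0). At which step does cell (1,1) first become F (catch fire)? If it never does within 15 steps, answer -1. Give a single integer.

Step 1: cell (1,1)='T' (+5 fires, +2 burnt)
Step 2: cell (1,1)='T' (+5 fires, +5 burnt)
Step 3: cell (1,1)='F' (+6 fires, +5 burnt)
  -> target ignites at step 3
Step 4: cell (1,1)='.' (+6 fires, +6 burnt)
Step 5: cell (1,1)='.' (+1 fires, +6 burnt)
Step 6: cell (1,1)='.' (+0 fires, +1 burnt)
  fire out at step 6

3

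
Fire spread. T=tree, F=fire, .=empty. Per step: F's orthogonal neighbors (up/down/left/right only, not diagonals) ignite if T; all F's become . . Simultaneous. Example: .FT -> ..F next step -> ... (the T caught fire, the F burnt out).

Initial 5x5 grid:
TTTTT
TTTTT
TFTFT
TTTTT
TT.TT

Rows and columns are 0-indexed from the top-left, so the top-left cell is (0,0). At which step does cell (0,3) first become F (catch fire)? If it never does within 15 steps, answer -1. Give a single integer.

Step 1: cell (0,3)='T' (+7 fires, +2 burnt)
Step 2: cell (0,3)='F' (+10 fires, +7 burnt)
  -> target ignites at step 2
Step 3: cell (0,3)='.' (+5 fires, +10 burnt)
Step 4: cell (0,3)='.' (+0 fires, +5 burnt)
  fire out at step 4

2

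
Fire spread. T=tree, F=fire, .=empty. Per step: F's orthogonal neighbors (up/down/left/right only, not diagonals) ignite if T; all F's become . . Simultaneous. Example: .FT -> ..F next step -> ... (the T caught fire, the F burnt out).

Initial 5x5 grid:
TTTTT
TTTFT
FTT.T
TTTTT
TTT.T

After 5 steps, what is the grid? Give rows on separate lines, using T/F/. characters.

Step 1: 6 trees catch fire, 2 burn out
  TTTFT
  FTF.F
  .FT.T
  FTTTT
  TTT.T
Step 2: 8 trees catch fire, 6 burn out
  FTF.F
  .F...
  ..F.F
  .FTTT
  FTT.T
Step 3: 4 trees catch fire, 8 burn out
  .F...
  .....
  .....
  ..FTF
  .FT.T
Step 4: 3 trees catch fire, 4 burn out
  .....
  .....
  .....
  ...F.
  ..F.F
Step 5: 0 trees catch fire, 3 burn out
  .....
  .....
  .....
  .....
  .....

.....
.....
.....
.....
.....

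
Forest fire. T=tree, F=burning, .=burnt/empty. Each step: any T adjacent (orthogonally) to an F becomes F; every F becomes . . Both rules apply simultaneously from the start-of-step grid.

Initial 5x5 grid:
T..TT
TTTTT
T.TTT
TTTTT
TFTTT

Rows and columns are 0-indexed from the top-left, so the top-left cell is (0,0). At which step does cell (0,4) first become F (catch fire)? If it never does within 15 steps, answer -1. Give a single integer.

Step 1: cell (0,4)='T' (+3 fires, +1 burnt)
Step 2: cell (0,4)='T' (+3 fires, +3 burnt)
Step 3: cell (0,4)='T' (+4 fires, +3 burnt)
Step 4: cell (0,4)='T' (+4 fires, +4 burnt)
Step 5: cell (0,4)='T' (+4 fires, +4 burnt)
Step 6: cell (0,4)='T' (+2 fires, +4 burnt)
Step 7: cell (0,4)='F' (+1 fires, +2 burnt)
  -> target ignites at step 7
Step 8: cell (0,4)='.' (+0 fires, +1 burnt)
  fire out at step 8

7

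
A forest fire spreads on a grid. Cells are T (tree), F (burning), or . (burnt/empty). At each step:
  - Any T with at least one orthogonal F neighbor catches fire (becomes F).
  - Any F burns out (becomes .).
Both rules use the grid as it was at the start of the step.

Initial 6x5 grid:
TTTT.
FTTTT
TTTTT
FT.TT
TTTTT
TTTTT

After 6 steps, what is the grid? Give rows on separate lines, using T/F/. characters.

Step 1: 5 trees catch fire, 2 burn out
  FTTT.
  .FTTT
  FTTTT
  .F.TT
  FTTTT
  TTTTT
Step 2: 5 trees catch fire, 5 burn out
  .FTT.
  ..FTT
  .FTTT
  ...TT
  .FTTT
  FTTTT
Step 3: 5 trees catch fire, 5 burn out
  ..FT.
  ...FT
  ..FTT
  ...TT
  ..FTT
  .FTTT
Step 4: 5 trees catch fire, 5 burn out
  ...F.
  ....F
  ...FT
  ...TT
  ...FT
  ..FTT
Step 5: 4 trees catch fire, 5 burn out
  .....
  .....
  ....F
  ...FT
  ....F
  ...FT
Step 6: 2 trees catch fire, 4 burn out
  .....
  .....
  .....
  ....F
  .....
  ....F

.....
.....
.....
....F
.....
....F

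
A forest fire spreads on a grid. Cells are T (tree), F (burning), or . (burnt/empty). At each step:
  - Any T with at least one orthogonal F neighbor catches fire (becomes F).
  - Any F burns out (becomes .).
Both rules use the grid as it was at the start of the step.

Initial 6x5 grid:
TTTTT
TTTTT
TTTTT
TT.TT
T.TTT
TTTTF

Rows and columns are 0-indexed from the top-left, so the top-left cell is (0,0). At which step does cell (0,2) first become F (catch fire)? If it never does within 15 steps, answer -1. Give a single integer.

Step 1: cell (0,2)='T' (+2 fires, +1 burnt)
Step 2: cell (0,2)='T' (+3 fires, +2 burnt)
Step 3: cell (0,2)='T' (+4 fires, +3 burnt)
Step 4: cell (0,2)='T' (+3 fires, +4 burnt)
Step 5: cell (0,2)='T' (+4 fires, +3 burnt)
Step 6: cell (0,2)='T' (+4 fires, +4 burnt)
Step 7: cell (0,2)='F' (+4 fires, +4 burnt)
  -> target ignites at step 7
Step 8: cell (0,2)='.' (+2 fires, +4 burnt)
Step 9: cell (0,2)='.' (+1 fires, +2 burnt)
Step 10: cell (0,2)='.' (+0 fires, +1 burnt)
  fire out at step 10

7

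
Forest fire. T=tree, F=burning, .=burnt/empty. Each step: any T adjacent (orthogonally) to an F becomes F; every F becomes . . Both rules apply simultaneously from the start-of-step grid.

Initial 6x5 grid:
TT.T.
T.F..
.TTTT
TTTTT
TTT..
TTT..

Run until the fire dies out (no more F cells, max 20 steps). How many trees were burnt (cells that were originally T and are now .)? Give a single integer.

Answer: 15

Derivation:
Step 1: +1 fires, +1 burnt (F count now 1)
Step 2: +3 fires, +1 burnt (F count now 3)
Step 3: +4 fires, +3 burnt (F count now 4)
Step 4: +4 fires, +4 burnt (F count now 4)
Step 5: +2 fires, +4 burnt (F count now 2)
Step 6: +1 fires, +2 burnt (F count now 1)
Step 7: +0 fires, +1 burnt (F count now 0)
Fire out after step 7
Initially T: 19, now '.': 26
Total burnt (originally-T cells now '.'): 15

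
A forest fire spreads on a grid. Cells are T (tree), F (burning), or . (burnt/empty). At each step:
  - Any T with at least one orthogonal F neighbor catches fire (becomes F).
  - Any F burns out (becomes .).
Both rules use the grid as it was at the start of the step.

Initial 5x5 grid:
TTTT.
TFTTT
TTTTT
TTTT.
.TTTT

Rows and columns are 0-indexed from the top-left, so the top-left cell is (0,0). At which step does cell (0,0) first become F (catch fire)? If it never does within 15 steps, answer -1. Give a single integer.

Step 1: cell (0,0)='T' (+4 fires, +1 burnt)
Step 2: cell (0,0)='F' (+6 fires, +4 burnt)
  -> target ignites at step 2
Step 3: cell (0,0)='.' (+6 fires, +6 burnt)
Step 4: cell (0,0)='.' (+3 fires, +6 burnt)
Step 5: cell (0,0)='.' (+1 fires, +3 burnt)
Step 6: cell (0,0)='.' (+1 fires, +1 burnt)
Step 7: cell (0,0)='.' (+0 fires, +1 burnt)
  fire out at step 7

2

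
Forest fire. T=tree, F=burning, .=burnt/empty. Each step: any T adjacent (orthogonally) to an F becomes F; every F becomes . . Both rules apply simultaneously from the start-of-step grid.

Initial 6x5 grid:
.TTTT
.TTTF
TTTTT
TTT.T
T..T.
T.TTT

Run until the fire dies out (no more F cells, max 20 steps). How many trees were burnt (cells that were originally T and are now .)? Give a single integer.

Answer: 18

Derivation:
Step 1: +3 fires, +1 burnt (F count now 3)
Step 2: +4 fires, +3 burnt (F count now 4)
Step 3: +3 fires, +4 burnt (F count now 3)
Step 4: +3 fires, +3 burnt (F count now 3)
Step 5: +2 fires, +3 burnt (F count now 2)
Step 6: +1 fires, +2 burnt (F count now 1)
Step 7: +1 fires, +1 burnt (F count now 1)
Step 8: +1 fires, +1 burnt (F count now 1)
Step 9: +0 fires, +1 burnt (F count now 0)
Fire out after step 9
Initially T: 22, now '.': 26
Total burnt (originally-T cells now '.'): 18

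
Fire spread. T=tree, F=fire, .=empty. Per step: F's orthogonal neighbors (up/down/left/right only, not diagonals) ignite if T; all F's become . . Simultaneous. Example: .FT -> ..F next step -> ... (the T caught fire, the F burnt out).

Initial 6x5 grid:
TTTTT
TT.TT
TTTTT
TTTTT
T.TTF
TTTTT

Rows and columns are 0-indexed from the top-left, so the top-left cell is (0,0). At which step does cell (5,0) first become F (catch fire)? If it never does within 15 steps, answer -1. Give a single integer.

Step 1: cell (5,0)='T' (+3 fires, +1 burnt)
Step 2: cell (5,0)='T' (+4 fires, +3 burnt)
Step 3: cell (5,0)='T' (+4 fires, +4 burnt)
Step 4: cell (5,0)='T' (+5 fires, +4 burnt)
Step 5: cell (5,0)='F' (+4 fires, +5 burnt)
  -> target ignites at step 5
Step 6: cell (5,0)='.' (+4 fires, +4 burnt)
Step 7: cell (5,0)='.' (+2 fires, +4 burnt)
Step 8: cell (5,0)='.' (+1 fires, +2 burnt)
Step 9: cell (5,0)='.' (+0 fires, +1 burnt)
  fire out at step 9

5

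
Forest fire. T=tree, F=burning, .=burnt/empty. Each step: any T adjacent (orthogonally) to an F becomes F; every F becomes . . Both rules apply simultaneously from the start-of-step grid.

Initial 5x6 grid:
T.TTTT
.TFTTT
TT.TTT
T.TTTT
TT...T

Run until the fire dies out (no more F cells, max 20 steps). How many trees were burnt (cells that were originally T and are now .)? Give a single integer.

Answer: 21

Derivation:
Step 1: +3 fires, +1 burnt (F count now 3)
Step 2: +4 fires, +3 burnt (F count now 4)
Step 3: +5 fires, +4 burnt (F count now 5)
Step 4: +5 fires, +5 burnt (F count now 5)
Step 5: +2 fires, +5 burnt (F count now 2)
Step 6: +2 fires, +2 burnt (F count now 2)
Step 7: +0 fires, +2 burnt (F count now 0)
Fire out after step 7
Initially T: 22, now '.': 29
Total burnt (originally-T cells now '.'): 21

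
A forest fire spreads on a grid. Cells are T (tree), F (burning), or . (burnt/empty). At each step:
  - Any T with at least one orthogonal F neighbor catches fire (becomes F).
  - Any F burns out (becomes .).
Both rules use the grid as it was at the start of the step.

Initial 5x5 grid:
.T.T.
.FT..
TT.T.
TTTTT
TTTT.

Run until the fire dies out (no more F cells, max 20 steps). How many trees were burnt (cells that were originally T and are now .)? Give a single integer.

Answer: 14

Derivation:
Step 1: +3 fires, +1 burnt (F count now 3)
Step 2: +2 fires, +3 burnt (F count now 2)
Step 3: +3 fires, +2 burnt (F count now 3)
Step 4: +3 fires, +3 burnt (F count now 3)
Step 5: +3 fires, +3 burnt (F count now 3)
Step 6: +0 fires, +3 burnt (F count now 0)
Fire out after step 6
Initially T: 15, now '.': 24
Total burnt (originally-T cells now '.'): 14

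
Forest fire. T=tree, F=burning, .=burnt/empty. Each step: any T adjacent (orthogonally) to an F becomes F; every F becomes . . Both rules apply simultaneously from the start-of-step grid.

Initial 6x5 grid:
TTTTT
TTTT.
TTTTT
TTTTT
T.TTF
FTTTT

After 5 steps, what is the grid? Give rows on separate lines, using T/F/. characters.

Step 1: 5 trees catch fire, 2 burn out
  TTTTT
  TTTT.
  TTTTT
  TTTTF
  F.TF.
  .FTTF
Step 2: 6 trees catch fire, 5 burn out
  TTTTT
  TTTT.
  TTTTF
  FTTF.
  ..F..
  ..FF.
Step 3: 4 trees catch fire, 6 burn out
  TTTTT
  TTTT.
  FTTF.
  .FF..
  .....
  .....
Step 4: 4 trees catch fire, 4 burn out
  TTTTT
  FTTF.
  .FF..
  .....
  .....
  .....
Step 5: 4 trees catch fire, 4 burn out
  FTTFT
  .FF..
  .....
  .....
  .....
  .....

FTTFT
.FF..
.....
.....
.....
.....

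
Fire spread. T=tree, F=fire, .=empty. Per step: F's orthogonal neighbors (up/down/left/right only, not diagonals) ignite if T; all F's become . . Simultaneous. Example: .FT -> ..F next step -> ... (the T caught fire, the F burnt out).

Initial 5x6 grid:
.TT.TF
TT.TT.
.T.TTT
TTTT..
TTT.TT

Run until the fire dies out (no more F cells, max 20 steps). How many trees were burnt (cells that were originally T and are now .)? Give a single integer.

Answer: 18

Derivation:
Step 1: +1 fires, +1 burnt (F count now 1)
Step 2: +1 fires, +1 burnt (F count now 1)
Step 3: +2 fires, +1 burnt (F count now 2)
Step 4: +2 fires, +2 burnt (F count now 2)
Step 5: +1 fires, +2 burnt (F count now 1)
Step 6: +1 fires, +1 burnt (F count now 1)
Step 7: +2 fires, +1 burnt (F count now 2)
Step 8: +3 fires, +2 burnt (F count now 3)
Step 9: +2 fires, +3 burnt (F count now 2)
Step 10: +2 fires, +2 burnt (F count now 2)
Step 11: +1 fires, +2 burnt (F count now 1)
Step 12: +0 fires, +1 burnt (F count now 0)
Fire out after step 12
Initially T: 20, now '.': 28
Total burnt (originally-T cells now '.'): 18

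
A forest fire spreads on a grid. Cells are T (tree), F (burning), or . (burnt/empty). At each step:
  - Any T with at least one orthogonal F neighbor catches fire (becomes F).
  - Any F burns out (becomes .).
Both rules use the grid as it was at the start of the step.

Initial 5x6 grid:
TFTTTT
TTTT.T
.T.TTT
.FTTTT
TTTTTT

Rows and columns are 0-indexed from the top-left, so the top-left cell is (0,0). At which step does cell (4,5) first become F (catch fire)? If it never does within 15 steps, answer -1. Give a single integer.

Step 1: cell (4,5)='T' (+6 fires, +2 burnt)
Step 2: cell (4,5)='T' (+6 fires, +6 burnt)
Step 3: cell (4,5)='T' (+5 fires, +6 burnt)
Step 4: cell (4,5)='T' (+4 fires, +5 burnt)
Step 5: cell (4,5)='F' (+3 fires, +4 burnt)
  -> target ignites at step 5
Step 6: cell (4,5)='.' (+0 fires, +3 burnt)
  fire out at step 6

5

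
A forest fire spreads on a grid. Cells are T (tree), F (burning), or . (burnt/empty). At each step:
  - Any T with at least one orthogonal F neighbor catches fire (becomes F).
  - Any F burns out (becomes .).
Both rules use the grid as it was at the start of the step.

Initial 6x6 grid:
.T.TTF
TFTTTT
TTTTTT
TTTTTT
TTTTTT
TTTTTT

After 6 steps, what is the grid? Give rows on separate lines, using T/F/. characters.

Step 1: 6 trees catch fire, 2 burn out
  .F.TF.
  F.FTTF
  TFTTTT
  TTTTTT
  TTTTTT
  TTTTTT
Step 2: 7 trees catch fire, 6 burn out
  ...F..
  ...FF.
  F.FTTF
  TFTTTT
  TTTTTT
  TTTTTT
Step 3: 6 trees catch fire, 7 burn out
  ......
  ......
  ...FF.
  F.FTTF
  TFTTTT
  TTTTTT
Step 4: 6 trees catch fire, 6 burn out
  ......
  ......
  ......
  ...FF.
  F.FTTF
  TFTTTT
Step 5: 5 trees catch fire, 6 burn out
  ......
  ......
  ......
  ......
  ...FF.
  F.FTTF
Step 6: 2 trees catch fire, 5 burn out
  ......
  ......
  ......
  ......
  ......
  ...FF.

......
......
......
......
......
...FF.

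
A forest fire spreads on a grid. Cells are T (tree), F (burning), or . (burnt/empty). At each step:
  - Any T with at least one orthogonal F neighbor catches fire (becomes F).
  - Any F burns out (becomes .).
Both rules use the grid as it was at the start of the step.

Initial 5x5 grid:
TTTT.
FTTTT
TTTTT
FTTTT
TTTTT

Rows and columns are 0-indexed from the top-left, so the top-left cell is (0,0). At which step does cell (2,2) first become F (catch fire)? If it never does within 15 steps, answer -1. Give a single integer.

Step 1: cell (2,2)='T' (+5 fires, +2 burnt)
Step 2: cell (2,2)='T' (+5 fires, +5 burnt)
Step 3: cell (2,2)='F' (+5 fires, +5 burnt)
  -> target ignites at step 3
Step 4: cell (2,2)='.' (+5 fires, +5 burnt)
Step 5: cell (2,2)='.' (+2 fires, +5 burnt)
Step 6: cell (2,2)='.' (+0 fires, +2 burnt)
  fire out at step 6

3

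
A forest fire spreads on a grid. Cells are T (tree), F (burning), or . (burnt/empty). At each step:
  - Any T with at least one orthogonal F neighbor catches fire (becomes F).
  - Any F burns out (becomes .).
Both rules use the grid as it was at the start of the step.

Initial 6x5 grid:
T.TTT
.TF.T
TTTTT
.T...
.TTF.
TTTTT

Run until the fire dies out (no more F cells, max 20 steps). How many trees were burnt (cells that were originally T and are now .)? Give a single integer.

Answer: 18

Derivation:
Step 1: +5 fires, +2 burnt (F count now 5)
Step 2: +6 fires, +5 burnt (F count now 6)
Step 3: +5 fires, +6 burnt (F count now 5)
Step 4: +2 fires, +5 burnt (F count now 2)
Step 5: +0 fires, +2 burnt (F count now 0)
Fire out after step 5
Initially T: 19, now '.': 29
Total burnt (originally-T cells now '.'): 18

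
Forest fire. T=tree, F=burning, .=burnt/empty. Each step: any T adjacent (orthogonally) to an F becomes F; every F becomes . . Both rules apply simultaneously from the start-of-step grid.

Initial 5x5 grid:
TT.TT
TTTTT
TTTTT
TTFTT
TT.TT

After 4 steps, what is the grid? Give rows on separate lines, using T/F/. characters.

Step 1: 3 trees catch fire, 1 burn out
  TT.TT
  TTTTT
  TTFTT
  TF.FT
  TT.TT
Step 2: 7 trees catch fire, 3 burn out
  TT.TT
  TTFTT
  TF.FT
  F...F
  TF.FT
Step 3: 6 trees catch fire, 7 burn out
  TT.TT
  TF.FT
  F...F
  .....
  F...F
Step 4: 4 trees catch fire, 6 burn out
  TF.FT
  F...F
  .....
  .....
  .....

TF.FT
F...F
.....
.....
.....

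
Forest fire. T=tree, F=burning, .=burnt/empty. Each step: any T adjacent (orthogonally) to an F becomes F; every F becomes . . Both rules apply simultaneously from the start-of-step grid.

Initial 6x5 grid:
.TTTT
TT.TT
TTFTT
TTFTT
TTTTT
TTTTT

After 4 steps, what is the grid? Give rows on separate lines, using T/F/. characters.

Step 1: 5 trees catch fire, 2 burn out
  .TTTT
  TT.TT
  TF.FT
  TF.FT
  TTFTT
  TTTTT
Step 2: 9 trees catch fire, 5 burn out
  .TTTT
  TF.FT
  F...F
  F...F
  TF.FT
  TTFTT
Step 3: 8 trees catch fire, 9 burn out
  .FTFT
  F...F
  .....
  .....
  F...F
  TF.FT
Step 4: 4 trees catch fire, 8 burn out
  ..F.F
  .....
  .....
  .....
  .....
  F...F

..F.F
.....
.....
.....
.....
F...F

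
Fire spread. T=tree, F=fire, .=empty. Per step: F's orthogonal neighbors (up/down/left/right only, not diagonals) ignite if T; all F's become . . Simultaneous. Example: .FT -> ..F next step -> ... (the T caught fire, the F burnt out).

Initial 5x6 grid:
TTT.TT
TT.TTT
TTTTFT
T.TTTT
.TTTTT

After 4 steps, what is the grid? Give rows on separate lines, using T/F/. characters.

Step 1: 4 trees catch fire, 1 burn out
  TTT.TT
  TT.TFT
  TTTF.F
  T.TTFT
  .TTTTT
Step 2: 7 trees catch fire, 4 burn out
  TTT.FT
  TT.F.F
  TTF...
  T.TF.F
  .TTTFT
Step 3: 5 trees catch fire, 7 burn out
  TTT..F
  TT....
  TF....
  T.F...
  .TTF.F
Step 4: 3 trees catch fire, 5 burn out
  TTT...
  TF....
  F.....
  T.....
  .TF...

TTT...
TF....
F.....
T.....
.TF...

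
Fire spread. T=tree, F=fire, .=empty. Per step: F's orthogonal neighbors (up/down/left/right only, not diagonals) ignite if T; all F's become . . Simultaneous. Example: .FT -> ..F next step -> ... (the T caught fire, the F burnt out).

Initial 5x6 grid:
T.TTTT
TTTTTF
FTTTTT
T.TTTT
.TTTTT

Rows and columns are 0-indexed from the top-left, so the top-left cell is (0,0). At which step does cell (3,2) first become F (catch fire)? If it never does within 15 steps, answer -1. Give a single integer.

Step 1: cell (3,2)='T' (+6 fires, +2 burnt)
Step 2: cell (3,2)='T' (+7 fires, +6 burnt)
Step 3: cell (3,2)='F' (+6 fires, +7 burnt)
  -> target ignites at step 3
Step 4: cell (3,2)='.' (+4 fires, +6 burnt)
Step 5: cell (3,2)='.' (+2 fires, +4 burnt)
Step 6: cell (3,2)='.' (+0 fires, +2 burnt)
  fire out at step 6

3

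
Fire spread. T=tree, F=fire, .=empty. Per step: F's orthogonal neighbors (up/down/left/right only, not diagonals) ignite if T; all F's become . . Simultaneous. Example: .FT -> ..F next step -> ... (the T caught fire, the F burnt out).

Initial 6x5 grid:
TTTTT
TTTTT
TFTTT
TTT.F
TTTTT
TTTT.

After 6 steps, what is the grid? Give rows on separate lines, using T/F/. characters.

Step 1: 6 trees catch fire, 2 burn out
  TTTTT
  TFTTT
  F.FTF
  TFT..
  TTTTF
  TTTT.
Step 2: 9 trees catch fire, 6 burn out
  TFTTT
  F.FTF
  ...F.
  F.F..
  TFTF.
  TTTT.
Step 3: 8 trees catch fire, 9 burn out
  F.FTF
  ...F.
  .....
  .....
  F.F..
  TFTF.
Step 4: 3 trees catch fire, 8 burn out
  ...F.
  .....
  .....
  .....
  .....
  F.F..
Step 5: 0 trees catch fire, 3 burn out
  .....
  .....
  .....
  .....
  .....
  .....
Step 6: 0 trees catch fire, 0 burn out
  .....
  .....
  .....
  .....
  .....
  .....

.....
.....
.....
.....
.....
.....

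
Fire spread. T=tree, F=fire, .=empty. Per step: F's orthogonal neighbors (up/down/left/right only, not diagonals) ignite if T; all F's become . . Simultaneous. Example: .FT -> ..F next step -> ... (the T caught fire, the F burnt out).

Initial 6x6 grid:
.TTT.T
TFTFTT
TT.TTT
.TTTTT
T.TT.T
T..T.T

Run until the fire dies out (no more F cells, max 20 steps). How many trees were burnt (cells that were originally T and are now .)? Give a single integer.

Step 1: +7 fires, +2 burnt (F count now 7)
Step 2: +6 fires, +7 burnt (F count now 6)
Step 3: +5 fires, +6 burnt (F count now 5)
Step 4: +3 fires, +5 burnt (F count now 3)
Step 5: +1 fires, +3 burnt (F count now 1)
Step 6: +1 fires, +1 burnt (F count now 1)
Step 7: +0 fires, +1 burnt (F count now 0)
Fire out after step 7
Initially T: 25, now '.': 34
Total burnt (originally-T cells now '.'): 23

Answer: 23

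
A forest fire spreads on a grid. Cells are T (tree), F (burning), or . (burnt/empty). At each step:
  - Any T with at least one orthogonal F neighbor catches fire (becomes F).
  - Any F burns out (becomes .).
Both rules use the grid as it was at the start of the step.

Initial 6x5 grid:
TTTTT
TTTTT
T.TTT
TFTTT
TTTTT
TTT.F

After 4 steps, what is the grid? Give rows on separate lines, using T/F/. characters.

Step 1: 4 trees catch fire, 2 burn out
  TTTTT
  TTTTT
  T.TTT
  F.FTT
  TFTTF
  TTT..
Step 2: 8 trees catch fire, 4 burn out
  TTTTT
  TTTTT
  F.FTT
  ...FF
  F.FF.
  TFT..
Step 3: 6 trees catch fire, 8 burn out
  TTTTT
  FTFTT
  ...FF
  .....
  .....
  F.F..
Step 4: 5 trees catch fire, 6 burn out
  FTFTT
  .F.FF
  .....
  .....
  .....
  .....

FTFTT
.F.FF
.....
.....
.....
.....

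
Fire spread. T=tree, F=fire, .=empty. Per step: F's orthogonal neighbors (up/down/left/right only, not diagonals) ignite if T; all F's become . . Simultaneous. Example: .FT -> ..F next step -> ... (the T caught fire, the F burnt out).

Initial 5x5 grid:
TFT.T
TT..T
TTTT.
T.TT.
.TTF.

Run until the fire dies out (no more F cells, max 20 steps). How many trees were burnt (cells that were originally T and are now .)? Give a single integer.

Answer: 13

Derivation:
Step 1: +5 fires, +2 burnt (F count now 5)
Step 2: +5 fires, +5 burnt (F count now 5)
Step 3: +2 fires, +5 burnt (F count now 2)
Step 4: +1 fires, +2 burnt (F count now 1)
Step 5: +0 fires, +1 burnt (F count now 0)
Fire out after step 5
Initially T: 15, now '.': 23
Total burnt (originally-T cells now '.'): 13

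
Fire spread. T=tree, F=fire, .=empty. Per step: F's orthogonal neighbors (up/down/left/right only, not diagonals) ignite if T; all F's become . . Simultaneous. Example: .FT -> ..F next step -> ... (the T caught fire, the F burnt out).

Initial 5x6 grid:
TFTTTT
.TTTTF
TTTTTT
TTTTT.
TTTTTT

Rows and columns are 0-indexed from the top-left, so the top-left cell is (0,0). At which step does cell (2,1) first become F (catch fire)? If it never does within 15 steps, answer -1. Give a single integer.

Step 1: cell (2,1)='T' (+6 fires, +2 burnt)
Step 2: cell (2,1)='F' (+6 fires, +6 burnt)
  -> target ignites at step 2
Step 3: cell (2,1)='.' (+5 fires, +6 burnt)
Step 4: cell (2,1)='.' (+5 fires, +5 burnt)
Step 5: cell (2,1)='.' (+4 fires, +5 burnt)
Step 6: cell (2,1)='.' (+0 fires, +4 burnt)
  fire out at step 6

2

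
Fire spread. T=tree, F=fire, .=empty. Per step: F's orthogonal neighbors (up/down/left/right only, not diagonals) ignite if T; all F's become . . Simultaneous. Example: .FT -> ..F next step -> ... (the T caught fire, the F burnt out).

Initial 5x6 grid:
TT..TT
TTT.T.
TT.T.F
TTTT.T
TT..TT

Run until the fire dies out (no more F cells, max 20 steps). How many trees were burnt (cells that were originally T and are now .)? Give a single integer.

Answer: 3

Derivation:
Step 1: +1 fires, +1 burnt (F count now 1)
Step 2: +1 fires, +1 burnt (F count now 1)
Step 3: +1 fires, +1 burnt (F count now 1)
Step 4: +0 fires, +1 burnt (F count now 0)
Fire out after step 4
Initially T: 20, now '.': 13
Total burnt (originally-T cells now '.'): 3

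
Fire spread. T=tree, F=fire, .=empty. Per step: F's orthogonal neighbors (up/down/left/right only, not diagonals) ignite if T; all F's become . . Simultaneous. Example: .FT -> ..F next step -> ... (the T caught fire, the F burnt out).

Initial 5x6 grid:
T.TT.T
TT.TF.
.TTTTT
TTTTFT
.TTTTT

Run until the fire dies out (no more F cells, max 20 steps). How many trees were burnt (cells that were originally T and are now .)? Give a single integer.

Step 1: +5 fires, +2 burnt (F count now 5)
Step 2: +6 fires, +5 burnt (F count now 6)
Step 3: +4 fires, +6 burnt (F count now 4)
Step 4: +3 fires, +4 burnt (F count now 3)
Step 5: +1 fires, +3 burnt (F count now 1)
Step 6: +1 fires, +1 burnt (F count now 1)
Step 7: +1 fires, +1 burnt (F count now 1)
Step 8: +0 fires, +1 burnt (F count now 0)
Fire out after step 8
Initially T: 22, now '.': 29
Total burnt (originally-T cells now '.'): 21

Answer: 21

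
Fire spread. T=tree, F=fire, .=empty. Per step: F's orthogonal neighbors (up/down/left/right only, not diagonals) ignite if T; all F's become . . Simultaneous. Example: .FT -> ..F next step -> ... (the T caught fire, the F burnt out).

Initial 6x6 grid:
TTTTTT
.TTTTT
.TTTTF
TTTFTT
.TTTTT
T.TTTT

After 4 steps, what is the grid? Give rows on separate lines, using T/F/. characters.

Step 1: 7 trees catch fire, 2 burn out
  TTTTTT
  .TTTTF
  .TTFF.
  TTF.FF
  .TTFTT
  T.TTTT
Step 2: 9 trees catch fire, 7 burn out
  TTTTTF
  .TTFF.
  .TF...
  TF....
  .TF.FF
  T.TFTT
Step 3: 9 trees catch fire, 9 burn out
  TTTFF.
  .TF...
  .F....
  F.....
  .F....
  T.F.FF
Step 4: 2 trees catch fire, 9 burn out
  TTF...
  .F....
  ......
  ......
  ......
  T.....

TTF...
.F....
......
......
......
T.....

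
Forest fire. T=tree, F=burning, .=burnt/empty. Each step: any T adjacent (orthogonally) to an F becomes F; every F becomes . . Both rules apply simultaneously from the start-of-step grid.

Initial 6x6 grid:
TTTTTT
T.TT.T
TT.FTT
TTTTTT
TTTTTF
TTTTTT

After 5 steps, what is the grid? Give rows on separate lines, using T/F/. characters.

Step 1: 6 trees catch fire, 2 burn out
  TTTTTT
  T.TF.T
  TT..FT
  TTTFTF
  TTTTF.
  TTTTTF
Step 2: 7 trees catch fire, 6 burn out
  TTTFTT
  T.F..T
  TT...F
  TTF.F.
  TTTF..
  TTTTF.
Step 3: 6 trees catch fire, 7 burn out
  TTF.FT
  T....F
  TT....
  TF....
  TTF...
  TTTF..
Step 4: 6 trees catch fire, 6 burn out
  TF...F
  T.....
  TF....
  F.....
  TF....
  TTF...
Step 5: 4 trees catch fire, 6 burn out
  F.....
  T.....
  F.....
  ......
  F.....
  TF....

F.....
T.....
F.....
......
F.....
TF....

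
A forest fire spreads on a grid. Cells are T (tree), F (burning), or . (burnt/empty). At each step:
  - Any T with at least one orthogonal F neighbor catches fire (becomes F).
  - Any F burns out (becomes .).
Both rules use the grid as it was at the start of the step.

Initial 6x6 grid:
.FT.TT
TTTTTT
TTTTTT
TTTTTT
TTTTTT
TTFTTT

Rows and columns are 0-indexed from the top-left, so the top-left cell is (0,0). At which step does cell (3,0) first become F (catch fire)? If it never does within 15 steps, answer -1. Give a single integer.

Step 1: cell (3,0)='T' (+5 fires, +2 burnt)
Step 2: cell (3,0)='T' (+8 fires, +5 burnt)
Step 3: cell (3,0)='T' (+8 fires, +8 burnt)
Step 4: cell (3,0)='F' (+5 fires, +8 burnt)
  -> target ignites at step 4
Step 5: cell (3,0)='.' (+4 fires, +5 burnt)
Step 6: cell (3,0)='.' (+2 fires, +4 burnt)
Step 7: cell (3,0)='.' (+0 fires, +2 burnt)
  fire out at step 7

4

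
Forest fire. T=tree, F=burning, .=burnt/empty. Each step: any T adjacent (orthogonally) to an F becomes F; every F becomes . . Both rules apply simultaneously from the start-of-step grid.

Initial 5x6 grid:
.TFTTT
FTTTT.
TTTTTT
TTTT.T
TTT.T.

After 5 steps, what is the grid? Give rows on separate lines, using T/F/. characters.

Step 1: 5 trees catch fire, 2 burn out
  .F.FTT
  .FFTT.
  FTTTTT
  TTTT.T
  TTT.T.
Step 2: 5 trees catch fire, 5 burn out
  ....FT
  ...FT.
  .FFTTT
  FTTT.T
  TTT.T.
Step 3: 6 trees catch fire, 5 burn out
  .....F
  ....F.
  ...FTT
  .FFT.T
  FTT.T.
Step 4: 4 trees catch fire, 6 burn out
  ......
  ......
  ....FT
  ...F.T
  .FF.T.
Step 5: 1 trees catch fire, 4 burn out
  ......
  ......
  .....F
  .....T
  ....T.

......
......
.....F
.....T
....T.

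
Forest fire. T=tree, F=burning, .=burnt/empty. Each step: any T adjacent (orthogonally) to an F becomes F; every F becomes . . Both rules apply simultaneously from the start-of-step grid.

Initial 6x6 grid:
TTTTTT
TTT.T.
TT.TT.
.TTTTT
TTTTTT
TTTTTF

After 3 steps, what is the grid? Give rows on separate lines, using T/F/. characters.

Step 1: 2 trees catch fire, 1 burn out
  TTTTTT
  TTT.T.
  TT.TT.
  .TTTTT
  TTTTTF
  TTTTF.
Step 2: 3 trees catch fire, 2 burn out
  TTTTTT
  TTT.T.
  TT.TT.
  .TTTTF
  TTTTF.
  TTTF..
Step 3: 3 trees catch fire, 3 burn out
  TTTTTT
  TTT.T.
  TT.TT.
  .TTTF.
  TTTF..
  TTF...

TTTTTT
TTT.T.
TT.TT.
.TTTF.
TTTF..
TTF...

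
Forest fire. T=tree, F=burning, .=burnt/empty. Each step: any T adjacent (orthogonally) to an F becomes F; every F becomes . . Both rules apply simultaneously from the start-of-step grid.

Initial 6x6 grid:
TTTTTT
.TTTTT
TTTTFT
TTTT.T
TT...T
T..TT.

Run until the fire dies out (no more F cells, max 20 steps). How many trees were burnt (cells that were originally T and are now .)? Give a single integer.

Step 1: +3 fires, +1 burnt (F count now 3)
Step 2: +6 fires, +3 burnt (F count now 6)
Step 3: +6 fires, +6 burnt (F count now 6)
Step 4: +4 fires, +6 burnt (F count now 4)
Step 5: +3 fires, +4 burnt (F count now 3)
Step 6: +2 fires, +3 burnt (F count now 2)
Step 7: +1 fires, +2 burnt (F count now 1)
Step 8: +0 fires, +1 burnt (F count now 0)
Fire out after step 8
Initially T: 27, now '.': 34
Total burnt (originally-T cells now '.'): 25

Answer: 25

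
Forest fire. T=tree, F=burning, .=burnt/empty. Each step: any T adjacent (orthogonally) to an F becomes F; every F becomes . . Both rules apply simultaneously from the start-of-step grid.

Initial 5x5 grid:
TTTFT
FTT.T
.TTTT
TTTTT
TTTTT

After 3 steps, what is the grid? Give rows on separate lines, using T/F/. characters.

Step 1: 4 trees catch fire, 2 burn out
  FTF.F
  .FT.T
  .TTTT
  TTTTT
  TTTTT
Step 2: 4 trees catch fire, 4 burn out
  .F...
  ..F.F
  .FTTT
  TTTTT
  TTTTT
Step 3: 3 trees catch fire, 4 burn out
  .....
  .....
  ..FTF
  TFTTT
  TTTTT

.....
.....
..FTF
TFTTT
TTTTT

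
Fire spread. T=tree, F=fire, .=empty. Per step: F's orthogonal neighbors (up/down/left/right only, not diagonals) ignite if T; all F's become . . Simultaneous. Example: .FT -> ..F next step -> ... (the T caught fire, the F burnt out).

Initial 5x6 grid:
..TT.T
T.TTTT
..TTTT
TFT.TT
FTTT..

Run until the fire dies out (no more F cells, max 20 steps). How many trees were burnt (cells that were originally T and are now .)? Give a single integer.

Answer: 18

Derivation:
Step 1: +3 fires, +2 burnt (F count now 3)
Step 2: +2 fires, +3 burnt (F count now 2)
Step 3: +3 fires, +2 burnt (F count now 3)
Step 4: +3 fires, +3 burnt (F count now 3)
Step 5: +4 fires, +3 burnt (F count now 4)
Step 6: +2 fires, +4 burnt (F count now 2)
Step 7: +1 fires, +2 burnt (F count now 1)
Step 8: +0 fires, +1 burnt (F count now 0)
Fire out after step 8
Initially T: 19, now '.': 29
Total burnt (originally-T cells now '.'): 18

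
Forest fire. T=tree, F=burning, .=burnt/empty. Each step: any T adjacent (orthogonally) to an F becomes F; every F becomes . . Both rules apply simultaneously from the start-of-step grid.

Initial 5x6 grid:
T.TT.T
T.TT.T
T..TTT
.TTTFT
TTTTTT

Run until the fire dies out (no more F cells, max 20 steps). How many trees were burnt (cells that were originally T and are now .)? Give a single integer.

Answer: 19

Derivation:
Step 1: +4 fires, +1 burnt (F count now 4)
Step 2: +5 fires, +4 burnt (F count now 5)
Step 3: +4 fires, +5 burnt (F count now 4)
Step 4: +4 fires, +4 burnt (F count now 4)
Step 5: +2 fires, +4 burnt (F count now 2)
Step 6: +0 fires, +2 burnt (F count now 0)
Fire out after step 6
Initially T: 22, now '.': 27
Total burnt (originally-T cells now '.'): 19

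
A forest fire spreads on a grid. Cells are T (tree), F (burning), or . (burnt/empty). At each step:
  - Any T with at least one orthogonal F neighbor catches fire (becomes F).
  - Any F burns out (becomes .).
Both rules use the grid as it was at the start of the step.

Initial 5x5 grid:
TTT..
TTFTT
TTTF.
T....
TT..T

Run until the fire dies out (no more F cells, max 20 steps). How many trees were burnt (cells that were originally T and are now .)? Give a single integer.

Answer: 13

Derivation:
Step 1: +4 fires, +2 burnt (F count now 4)
Step 2: +4 fires, +4 burnt (F count now 4)
Step 3: +2 fires, +4 burnt (F count now 2)
Step 4: +1 fires, +2 burnt (F count now 1)
Step 5: +1 fires, +1 burnt (F count now 1)
Step 6: +1 fires, +1 burnt (F count now 1)
Step 7: +0 fires, +1 burnt (F count now 0)
Fire out after step 7
Initially T: 14, now '.': 24
Total burnt (originally-T cells now '.'): 13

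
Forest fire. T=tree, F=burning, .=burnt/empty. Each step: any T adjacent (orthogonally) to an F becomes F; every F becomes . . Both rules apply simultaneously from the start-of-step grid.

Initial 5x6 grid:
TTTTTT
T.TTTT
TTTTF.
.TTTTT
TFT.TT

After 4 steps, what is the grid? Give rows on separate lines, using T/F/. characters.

Step 1: 6 trees catch fire, 2 burn out
  TTTTTT
  T.TTFT
  TTTF..
  .FTTFT
  F.F.TT
Step 2: 9 trees catch fire, 6 burn out
  TTTTFT
  T.TF.F
  TFF...
  ..FF.F
  ....FT
Step 3: 5 trees catch fire, 9 burn out
  TTTF.F
  T.F...
  F.....
  ......
  .....F
Step 4: 2 trees catch fire, 5 burn out
  TTF...
  F.....
  ......
  ......
  ......

TTF...
F.....
......
......
......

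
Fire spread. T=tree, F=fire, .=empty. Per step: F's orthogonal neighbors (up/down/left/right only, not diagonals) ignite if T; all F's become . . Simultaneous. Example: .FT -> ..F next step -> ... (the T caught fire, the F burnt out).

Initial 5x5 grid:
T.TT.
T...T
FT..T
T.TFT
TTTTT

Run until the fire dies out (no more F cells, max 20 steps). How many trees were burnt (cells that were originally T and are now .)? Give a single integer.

Step 1: +6 fires, +2 burnt (F count now 6)
Step 2: +5 fires, +6 burnt (F count now 5)
Step 3: +2 fires, +5 burnt (F count now 2)
Step 4: +0 fires, +2 burnt (F count now 0)
Fire out after step 4
Initially T: 15, now '.': 23
Total burnt (originally-T cells now '.'): 13

Answer: 13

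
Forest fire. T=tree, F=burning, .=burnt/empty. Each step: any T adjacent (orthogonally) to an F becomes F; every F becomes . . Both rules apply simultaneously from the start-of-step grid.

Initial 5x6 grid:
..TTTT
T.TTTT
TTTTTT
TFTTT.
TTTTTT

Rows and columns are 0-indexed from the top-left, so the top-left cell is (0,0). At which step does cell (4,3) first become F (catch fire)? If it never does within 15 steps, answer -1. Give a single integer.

Step 1: cell (4,3)='T' (+4 fires, +1 burnt)
Step 2: cell (4,3)='T' (+5 fires, +4 burnt)
Step 3: cell (4,3)='F' (+5 fires, +5 burnt)
  -> target ignites at step 3
Step 4: cell (4,3)='.' (+4 fires, +5 burnt)
Step 5: cell (4,3)='.' (+4 fires, +4 burnt)
Step 6: cell (4,3)='.' (+2 fires, +4 burnt)
Step 7: cell (4,3)='.' (+1 fires, +2 burnt)
Step 8: cell (4,3)='.' (+0 fires, +1 burnt)
  fire out at step 8

3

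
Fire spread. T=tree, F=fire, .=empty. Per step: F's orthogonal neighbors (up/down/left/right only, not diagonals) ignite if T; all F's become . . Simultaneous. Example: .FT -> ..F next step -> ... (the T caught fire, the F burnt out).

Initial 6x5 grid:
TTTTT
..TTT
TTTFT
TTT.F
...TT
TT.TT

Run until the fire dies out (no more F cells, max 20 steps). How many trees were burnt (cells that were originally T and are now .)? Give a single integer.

Step 1: +4 fires, +2 burnt (F count now 4)
Step 2: +7 fires, +4 burnt (F count now 7)
Step 3: +5 fires, +7 burnt (F count now 5)
Step 4: +2 fires, +5 burnt (F count now 2)
Step 5: +1 fires, +2 burnt (F count now 1)
Step 6: +0 fires, +1 burnt (F count now 0)
Fire out after step 6
Initially T: 21, now '.': 28
Total burnt (originally-T cells now '.'): 19

Answer: 19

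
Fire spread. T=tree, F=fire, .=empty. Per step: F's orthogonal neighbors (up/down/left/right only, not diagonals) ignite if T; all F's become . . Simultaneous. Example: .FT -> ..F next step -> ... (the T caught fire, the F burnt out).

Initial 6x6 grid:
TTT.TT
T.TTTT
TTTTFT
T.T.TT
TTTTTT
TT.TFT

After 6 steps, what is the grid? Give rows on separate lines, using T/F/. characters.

Step 1: 7 trees catch fire, 2 burn out
  TTT.TT
  T.TTFT
  TTTF.F
  T.T.FT
  TTTTFT
  TT.F.F
Step 2: 7 trees catch fire, 7 burn out
  TTT.FT
  T.TF.F
  TTF...
  T.T..F
  TTTF.F
  TT....
Step 3: 5 trees catch fire, 7 burn out
  TTT..F
  T.F...
  TF....
  T.F...
  TTF...
  TT....
Step 4: 3 trees catch fire, 5 burn out
  TTF...
  T.....
  F.....
  T.....
  TF....
  TT....
Step 5: 5 trees catch fire, 3 burn out
  TF....
  F.....
  ......
  F.....
  F.....
  TF....
Step 6: 2 trees catch fire, 5 burn out
  F.....
  ......
  ......
  ......
  ......
  F.....

F.....
......
......
......
......
F.....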